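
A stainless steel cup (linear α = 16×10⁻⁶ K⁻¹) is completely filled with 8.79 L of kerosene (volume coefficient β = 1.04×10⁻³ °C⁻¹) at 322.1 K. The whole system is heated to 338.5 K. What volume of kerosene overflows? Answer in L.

0.143 L

The cup also expands: β_container ≈ 3α = 4.8×10⁻⁵ /K
Net overflow = V₀(β_liq − 3α_cont)ΔT
β − 3α = 1.04×10⁻³ − 4.8×10⁻⁵ = 9.92×10⁻⁴ /K; ΔT = 16.4 K
ΔV = 8.79 × 9.92×10⁻⁴ × 16.4 = 0.143 L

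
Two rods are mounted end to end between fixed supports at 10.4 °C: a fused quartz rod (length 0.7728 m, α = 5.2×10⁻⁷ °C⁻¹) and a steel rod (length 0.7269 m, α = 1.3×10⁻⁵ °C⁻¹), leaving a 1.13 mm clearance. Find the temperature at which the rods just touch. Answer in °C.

T = 125 °C

α₁L₁ = 4.01856×10⁻⁷ m/K, α₂L₂ = 9.4497×10⁻⁶ m/K → total 9.851556×10⁻⁶ m/K
ΔT = g/(α₁L₁+α₂L₂) = 1.13×10⁻³ / 9.851556×10⁻⁶ = 114.70 K
T = 10.4 + 114.70 = 125.10 °C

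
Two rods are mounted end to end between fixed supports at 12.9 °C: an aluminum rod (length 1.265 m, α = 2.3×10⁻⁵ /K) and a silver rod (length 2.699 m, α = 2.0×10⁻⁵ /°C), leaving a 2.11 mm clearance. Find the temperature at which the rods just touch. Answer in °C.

α₁L₁ = 2.9095×10⁻⁵ m/K, α₂L₂ = 5.398×10⁻⁵ m/K → total 8.3075×10⁻⁵ m/K
ΔT = g/(α₁L₁+α₂L₂) = 2.11×10⁻³ / 8.3075×10⁻⁵ = 25.399 K
T = 12.9 + 25.399 = 38.299 °C

T = 38.3 °C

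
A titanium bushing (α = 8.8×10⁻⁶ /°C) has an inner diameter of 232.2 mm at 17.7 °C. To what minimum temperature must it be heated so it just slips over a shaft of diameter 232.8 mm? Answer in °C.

Required Δd = 232.8 − 232.2 = 0.6 mm
Δd = αd₀ΔT ⇒ ΔT = Δd/(αd₀) = 0.6 / (8.8×10⁻⁶ × 232.2) = 293.63 K
T_min = 17.7 + 293.63 = 311.33 °C

T = 311 °C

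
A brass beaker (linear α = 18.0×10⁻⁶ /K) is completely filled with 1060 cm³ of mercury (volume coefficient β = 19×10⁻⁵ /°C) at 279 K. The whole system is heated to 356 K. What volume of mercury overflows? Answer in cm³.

The beaker also expands: β_container ≈ 3α = 5.4×10⁻⁵ /K
Net overflow = V₀(β_liq − 3α_cont)ΔT
β − 3α = 1.90×10⁻⁴ − 5.4×10⁻⁵ = 1.36×10⁻⁴ /K; ΔT = 77 K
ΔV = 1060 × 1.36×10⁻⁴ × 77 = 11.1 cm³

11.1 cm³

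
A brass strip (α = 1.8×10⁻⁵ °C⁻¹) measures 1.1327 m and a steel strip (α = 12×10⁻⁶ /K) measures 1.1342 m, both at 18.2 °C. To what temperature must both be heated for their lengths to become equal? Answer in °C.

L₁(1 + α₁ΔT) = L₂(1 + α₂ΔT) ⇒ ΔT = (L₂ − L₁)/(α₁L₁ − α₂L₂)
L₂ − L₁ = 1.1342 − 1.1327 = 1.50×10⁻³ m
α₁L₁ − α₂L₂ = 1.8×10⁻⁵×1.1327 − 12×10⁻⁶×1.1342 = 6.7782×10⁻⁶ m/K
ΔT = 1.50×10⁻³ / 6.7782×10⁻⁶ = 221.298 K
T = 18.2 + 221.298 = 239.498 °C

T = 239.5 °C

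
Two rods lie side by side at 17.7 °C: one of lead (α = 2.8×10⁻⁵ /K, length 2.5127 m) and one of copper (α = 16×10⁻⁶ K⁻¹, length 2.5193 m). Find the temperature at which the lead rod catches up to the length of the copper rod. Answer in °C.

Equal length when α₁L₁ΔT − α₂L₂ΔT = L₂ − L₁ = 6.60×10⁻³ m
α₁L₁ = 7.03556×10⁻⁵, α₂L₂ = 4.03088×10⁻⁵ → Δ(αL) = 3.00468×10⁻⁵ m/K
ΔT = 6.60×10⁻³ / 3.00468×10⁻⁵ = 219.657 K, so T = 17.7 + 219.657 = 237.357 °C

T = 237.4 °C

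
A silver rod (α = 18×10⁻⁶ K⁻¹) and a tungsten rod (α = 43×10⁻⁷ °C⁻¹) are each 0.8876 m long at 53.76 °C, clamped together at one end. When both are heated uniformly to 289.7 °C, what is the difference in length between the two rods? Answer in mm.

ΔT = 235.94 K
silver: ΔL = 18×10⁻⁶ × 0.8876 m × 235.94 = 3.7696×10⁻³ m = 3.7696 mm
tungsten: ΔL = 43×10⁻⁷ × 0.8876 m × 235.94 = 9.0051×10⁻⁴ m = 0.90051 mm
difference = 3.7696 − 0.90051 = 2.86909 mm

2.87 mm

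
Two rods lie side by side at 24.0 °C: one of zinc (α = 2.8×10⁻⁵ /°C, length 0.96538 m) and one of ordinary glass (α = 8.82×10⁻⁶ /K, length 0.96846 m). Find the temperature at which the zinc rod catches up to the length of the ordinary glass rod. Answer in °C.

T = 190.6 °C

Equal length when α₁L₁ΔT − α₂L₂ΔT = L₂ − L₁ = 3.08×10⁻³ m
α₁L₁ = 2.703064×10⁻⁵, α₂L₂ = 8.5418172×10⁻⁶ → Δ(αL) = 1.84888228×10⁻⁵ m/K
ΔT = 3.08×10⁻³ / 1.84888228×10⁻⁵ = 166.587 K, so T = 24.0 + 166.587 = 190.587 °C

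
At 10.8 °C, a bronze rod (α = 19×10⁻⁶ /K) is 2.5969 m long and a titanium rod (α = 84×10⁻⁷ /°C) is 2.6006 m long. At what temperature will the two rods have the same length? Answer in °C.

T = 145.4 °C

Equal length when α₁L₁ΔT − α₂L₂ΔT = L₂ − L₁ = 3.70×10⁻³ m
α₁L₁ = 4.93411×10⁻⁵, α₂L₂ = 2.184504×10⁻⁵ → Δ(αL) = 2.749606×10⁻⁵ m/K
ΔT = 3.70×10⁻³ / 2.749606×10⁻⁵ = 134.565 K, so T = 10.8 + 134.565 = 145.365 °C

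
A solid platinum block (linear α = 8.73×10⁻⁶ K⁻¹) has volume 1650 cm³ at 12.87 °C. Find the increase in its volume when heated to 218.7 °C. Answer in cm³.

ΔV = 8.89 cm³

Isotropic solid: β ≈ 3α = 2.6×10⁻⁵ /K; ΔT = 205.83 K
ΔV = 3αV₀ΔT = 3(8.73×10⁻⁶)(1650)(205.83) = 8.89 cm³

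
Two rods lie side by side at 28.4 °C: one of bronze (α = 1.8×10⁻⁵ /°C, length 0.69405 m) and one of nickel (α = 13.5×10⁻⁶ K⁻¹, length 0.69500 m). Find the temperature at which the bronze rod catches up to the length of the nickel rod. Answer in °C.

L₁(1 + α₁ΔT) = L₂(1 + α₂ΔT) ⇒ ΔT = (L₂ − L₁)/(α₁L₁ − α₂L₂)
L₂ − L₁ = 0.69500 − 0.69405 = 9.50×10⁻⁴ m
α₁L₁ − α₂L₂ = 1.8×10⁻⁵×0.69405 − 13.5×10⁻⁶×0.69500 = 3.1104×10⁻⁶ m/K
ΔT = 9.50×10⁻⁴ / 3.1104×10⁻⁶ = 305.427 K
T = 28.4 + 305.427 = 333.827 °C

T = 333.8 °C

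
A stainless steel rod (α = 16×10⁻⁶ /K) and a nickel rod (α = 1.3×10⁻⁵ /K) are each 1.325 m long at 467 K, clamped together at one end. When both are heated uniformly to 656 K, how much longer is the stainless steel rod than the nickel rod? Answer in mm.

0.751 mm

ΔT = 189 K
stainless steel: ΔL = 16×10⁻⁶ × 1.325 m × 189 = 4.0068×10⁻³ m = 4.0068 mm
nickel: ΔL = 1.3×10⁻⁵ × 1.325 m × 189 = 3.2555×10⁻³ m = 3.2555 mm
difference = 4.0068 − 3.2555 = 0.7513 mm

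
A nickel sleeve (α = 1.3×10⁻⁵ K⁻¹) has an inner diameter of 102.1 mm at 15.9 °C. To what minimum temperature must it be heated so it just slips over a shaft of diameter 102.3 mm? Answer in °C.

Required Δd = 102.3 − 102.1 = 0.2 mm
Δd = αd₀ΔT ⇒ ΔT = Δd/(αd₀) = 0.2 / (1.3×10⁻⁵ × 102.1) = 150.68 K
T_min = 15.9 + 150.68 = 166.58 °C

T = 167 °C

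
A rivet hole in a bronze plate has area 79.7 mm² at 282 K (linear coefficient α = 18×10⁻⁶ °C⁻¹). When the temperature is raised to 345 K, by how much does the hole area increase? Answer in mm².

ΔA = 0.181 mm²

Area coefficient ≈ 2α; |ΔT| = 63 K
ΔA = 2αA₀ΔT = 2(18×10⁻⁶)(79.7)(63) = 0.181 mm²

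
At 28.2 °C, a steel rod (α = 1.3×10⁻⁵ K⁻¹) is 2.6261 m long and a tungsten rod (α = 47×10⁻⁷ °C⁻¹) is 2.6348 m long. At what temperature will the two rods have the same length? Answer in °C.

L₁(1 + α₁ΔT) = L₂(1 + α₂ΔT) ⇒ ΔT = (L₂ − L₁)/(α₁L₁ − α₂L₂)
L₂ − L₁ = 2.6348 − 2.6261 = 8.70×10⁻³ m
α₁L₁ − α₂L₂ = 1.3×10⁻⁵×2.6261 − 47×10⁻⁷×2.6348 = 2.175574×10⁻⁵ m/K
ΔT = 8.70×10⁻³ / 2.175574×10⁻⁵ = 399.894 K
T = 28.2 + 399.894 = 428.094 °C

T = 428.1 °C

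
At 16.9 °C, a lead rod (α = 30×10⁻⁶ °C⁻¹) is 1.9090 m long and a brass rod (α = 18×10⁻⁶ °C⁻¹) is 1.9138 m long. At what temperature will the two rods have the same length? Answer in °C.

Equal length when α₁L₁ΔT − α₂L₂ΔT = L₂ − L₁ = 4.80×10⁻³ m
α₁L₁ = 5.727×10⁻⁵, α₂L₂ = 3.44484×10⁻⁵ → Δ(αL) = 2.28216×10⁻⁵ m/K
ΔT = 4.80×10⁻³ / 2.28216×10⁻⁵ = 210.327 K, so T = 16.9 + 210.327 = 227.227 °C

T = 227.2 °C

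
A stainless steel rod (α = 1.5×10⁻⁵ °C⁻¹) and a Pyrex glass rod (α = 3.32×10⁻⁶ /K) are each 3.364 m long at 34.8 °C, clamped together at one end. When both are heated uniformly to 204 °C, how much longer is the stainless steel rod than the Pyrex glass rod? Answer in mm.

ΔT = 169.2 K
stainless steel: ΔL = 1.5×10⁻⁵ × 3.364 m × 169.2 = 8.5378×10⁻³ m = 8.5378 mm
Pyrex glass: ΔL = 3.32×10⁻⁶ × 3.364 m × 169.2 = 1.8897×10⁻³ m = 1.8897 mm
difference = 8.5378 − 1.8897 = 6.6481 mm

6.65 mm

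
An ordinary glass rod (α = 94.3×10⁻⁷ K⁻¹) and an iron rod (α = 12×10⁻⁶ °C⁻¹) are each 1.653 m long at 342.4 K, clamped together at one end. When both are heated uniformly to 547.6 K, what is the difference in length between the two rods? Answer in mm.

0.872 mm

ΔT = 205.2 K
ordinary glass: ΔL = 94.3×10⁻⁷ × 1.653 m × 205.2 = 3.1986×10⁻³ m = 3.1986 mm
iron: ΔL = 12×10⁻⁶ × 1.653 m × 205.2 = 4.0703×10⁻³ m = 4.0703 mm
difference = 4.0703 − 3.1986 = 0.8717 mm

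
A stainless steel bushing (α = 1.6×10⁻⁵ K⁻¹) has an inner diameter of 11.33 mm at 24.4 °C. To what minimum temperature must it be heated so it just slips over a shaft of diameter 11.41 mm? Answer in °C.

Required Δd = 11.41 − 11.33 = 0.08 mm
Δd = αd₀ΔT ⇒ ΔT = Δd/(αd₀) = 0.08 / (1.6×10⁻⁵ × 11.33) = 441.31 K
T_min = 24.4 + 441.31 = 465.71 °C

T = 466 °C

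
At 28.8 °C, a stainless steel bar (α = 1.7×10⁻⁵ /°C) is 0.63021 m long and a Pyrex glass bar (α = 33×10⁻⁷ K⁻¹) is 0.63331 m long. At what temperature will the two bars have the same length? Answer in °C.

L₁(1 + α₁ΔT) = L₂(1 + α₂ΔT) ⇒ ΔT = (L₂ − L₁)/(α₁L₁ − α₂L₂)
L₂ − L₁ = 0.63331 − 0.63021 = 3.10×10⁻³ m
α₁L₁ − α₂L₂ = 1.7×10⁻⁵×0.63021 − 33×10⁻⁷×0.63331 = 8.623647×10⁻⁶ m/K
ΔT = 3.10×10⁻³ / 8.623647×10⁻⁶ = 359.477 K
T = 28.8 + 359.477 = 388.277 °C

T = 388.3 °C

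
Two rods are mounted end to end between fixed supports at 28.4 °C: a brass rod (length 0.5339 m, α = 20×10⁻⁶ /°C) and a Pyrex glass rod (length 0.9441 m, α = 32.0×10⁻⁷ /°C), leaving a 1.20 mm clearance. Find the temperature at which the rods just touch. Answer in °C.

T = 116 °C

Gap closes when ΔL₁ + ΔL₂ = 1.20 mm = 1.20×10⁻³ m
(α₁L₁ + α₂L₂)ΔT = g
α₁L₁ + α₂L₂ = 20×10⁻⁶×0.5339 + 32.0×10⁻⁷×0.9441 = 1.369912×10⁻⁵ m/K
ΔT = 1.20×10⁻³ / 1.369912×10⁻⁵ = 87.60 K
T = 28.4 + 87.60 = 116.00 °C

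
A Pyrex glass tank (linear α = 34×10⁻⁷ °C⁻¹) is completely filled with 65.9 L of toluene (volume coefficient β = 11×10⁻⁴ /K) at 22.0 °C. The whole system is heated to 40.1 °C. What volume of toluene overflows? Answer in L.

The tank also expands: β_container ≈ 3α = 1.02×10⁻⁵ /K
Net overflow = V₀(β_liq − 3α_cont)ΔT
β − 3α = 1.10×10⁻³ − 1.02×10⁻⁵ = 1.0898×10⁻³ /K; ΔT = 18.1 K
ΔV = 65.9 × 1.0898×10⁻³ × 18.1 = 1.30 L

1.30 L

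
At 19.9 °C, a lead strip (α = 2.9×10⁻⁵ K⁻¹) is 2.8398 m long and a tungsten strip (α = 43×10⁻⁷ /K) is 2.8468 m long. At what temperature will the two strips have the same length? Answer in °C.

T = 119.7 °C

Equal length when α₁L₁ΔT − α₂L₂ΔT = L₂ − L₁ = 7.00×10⁻³ m
α₁L₁ = 8.23542×10⁻⁵, α₂L₂ = 1.224124×10⁻⁵ → Δ(αL) = 7.011296×10⁻⁵ m/K
ΔT = 7.00×10⁻³ / 7.011296×10⁻⁵ = 99.839 K, so T = 19.9 + 99.839 = 119.739 °C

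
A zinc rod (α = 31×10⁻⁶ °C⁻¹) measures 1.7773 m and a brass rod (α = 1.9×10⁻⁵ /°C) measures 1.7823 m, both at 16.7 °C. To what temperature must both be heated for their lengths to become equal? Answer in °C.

L₁(1 + α₁ΔT) = L₂(1 + α₂ΔT) ⇒ ΔT = (L₂ − L₁)/(α₁L₁ − α₂L₂)
L₂ − L₁ = 1.7823 − 1.7773 = 5.00×10⁻³ m
α₁L₁ − α₂L₂ = 31×10⁻⁶×1.7773 − 1.9×10⁻⁵×1.7823 = 2.12326×10⁻⁵ m/K
ΔT = 5.00×10⁻³ / 2.12326×10⁻⁵ = 235.487 K
T = 16.7 + 235.487 = 252.187 °C

T = 252.2 °C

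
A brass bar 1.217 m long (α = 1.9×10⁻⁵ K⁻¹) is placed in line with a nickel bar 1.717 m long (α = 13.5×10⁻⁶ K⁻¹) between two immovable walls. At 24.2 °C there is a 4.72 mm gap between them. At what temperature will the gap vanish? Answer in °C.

α₁L₁ = 2.3123×10⁻⁵ m/K, α₂L₂ = 2.31795×10⁻⁵ m/K → total 4.63025×10⁻⁵ m/K
ΔT = g/(α₁L₁+α₂L₂) = 4.72×10⁻³ / 4.63025×10⁻⁵ = 101.94 K
T = 24.2 + 101.94 = 126.14 °C

T = 126 °C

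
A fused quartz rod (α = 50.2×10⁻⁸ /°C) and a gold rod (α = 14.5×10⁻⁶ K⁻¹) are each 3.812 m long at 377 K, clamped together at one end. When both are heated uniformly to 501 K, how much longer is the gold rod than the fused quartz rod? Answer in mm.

ΔT = 124 K
fused quartz: ΔL = 50.2×10⁻⁸ × 3.812 m × 124 = 2.3729×10⁻⁴ m = 0.23729 mm
gold: ΔL = 14.5×10⁻⁶ × 3.812 m × 124 = 6.8540×10⁻³ m = 6.8540 mm
difference = 6.8540 − 0.23729 = 6.61671 mm

6.62 mm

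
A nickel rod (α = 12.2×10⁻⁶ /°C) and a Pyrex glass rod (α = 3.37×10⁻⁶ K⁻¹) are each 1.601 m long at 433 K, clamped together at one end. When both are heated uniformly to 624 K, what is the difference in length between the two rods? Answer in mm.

ΔT = 191 K
nickel: ΔL = 12.2×10⁻⁶ × 1.601 m × 191 = 3.7307×10⁻³ m = 3.7307 mm
Pyrex glass: ΔL = 3.37×10⁻⁶ × 1.601 m × 191 = 1.0305×10⁻³ m = 1.0305 mm
difference = 3.7307 − 1.0305 = 2.7002 mm

2.70 mm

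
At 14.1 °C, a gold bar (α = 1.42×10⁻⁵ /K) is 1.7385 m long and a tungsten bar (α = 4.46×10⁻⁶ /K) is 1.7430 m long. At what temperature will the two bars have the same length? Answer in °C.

Equal length when α₁L₁ΔT − α₂L₂ΔT = L₂ − L₁ = 4.50×10⁻³ m
α₁L₁ = 2.46867×10⁻⁵, α₂L₂ = 7.77378×10⁻⁶ → Δ(αL) = 1.691292×10⁻⁵ m/K
ΔT = 4.50×10⁻³ / 1.691292×10⁻⁵ = 266.069 K, so T = 14.1 + 266.069 = 280.169 °C

T = 280.2 °C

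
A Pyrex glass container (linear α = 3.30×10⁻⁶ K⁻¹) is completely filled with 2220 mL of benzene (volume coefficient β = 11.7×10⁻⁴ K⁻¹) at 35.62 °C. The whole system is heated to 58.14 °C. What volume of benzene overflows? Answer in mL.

The container also expands: β_container ≈ 3α = 9.9×10⁻⁶ /K
Net overflow = V₀(β_liq − 3α_cont)ΔT
β − 3α = 1.17×10⁻³ − 9.9×10⁻⁶ = 1.1601×10⁻³ /K; ΔT = 22.52 K
ΔV = 2220 × 1.1601×10⁻³ × 22.52 = 58.0 mL

58.0 mL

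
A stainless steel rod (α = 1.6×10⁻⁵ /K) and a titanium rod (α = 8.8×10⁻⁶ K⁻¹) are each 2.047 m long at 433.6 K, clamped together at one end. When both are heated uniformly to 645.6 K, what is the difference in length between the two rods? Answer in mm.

3.12 mm

ΔT = 212.0 K
stainless steel: ΔL = 1.6×10⁻⁵ × 2.047 m × 212.0 = 6.9434×10⁻³ m = 6.9434 mm
titanium: ΔL = 8.8×10⁻⁶ × 2.047 m × 212.0 = 3.8189×10⁻³ m = 3.8189 mm
difference = 6.9434 − 3.8189 = 3.1245 mm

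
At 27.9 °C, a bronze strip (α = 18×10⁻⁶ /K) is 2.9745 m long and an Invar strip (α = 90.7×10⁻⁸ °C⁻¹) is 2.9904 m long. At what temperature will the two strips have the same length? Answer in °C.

L₁(1 + α₁ΔT) = L₂(1 + α₂ΔT) ⇒ ΔT = (L₂ − L₁)/(α₁L₁ − α₂L₂)
L₂ − L₁ = 2.9904 − 2.9745 = 1.59×10⁻² m
α₁L₁ − α₂L₂ = 18×10⁻⁶×2.9745 − 90.7×10⁻⁸×2.9904 = 5.08287072×10⁻⁵ m/K
ΔT = 1.59×10⁻² / 5.08287072×10⁻⁵ = 312.815 K
T = 27.9 + 312.815 = 340.715 °C

T = 340.7 °C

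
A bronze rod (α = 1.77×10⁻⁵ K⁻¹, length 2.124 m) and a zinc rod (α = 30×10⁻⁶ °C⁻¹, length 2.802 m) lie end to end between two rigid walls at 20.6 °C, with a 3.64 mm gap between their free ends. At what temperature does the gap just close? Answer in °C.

Gap closes when ΔL₁ + ΔL₂ = 3.64 mm = 3.64×10⁻³ m
(α₁L₁ + α₂L₂)ΔT = g
α₁L₁ + α₂L₂ = 1.77×10⁻⁵×2.124 + 30×10⁻⁶×2.802 = 1.216548×10⁻⁴ m/K
ΔT = 3.64×10⁻³ / 1.216548×10⁻⁴ = 29.921 K
T = 20.6 + 29.921 = 50.521 °C

T = 50.5 °C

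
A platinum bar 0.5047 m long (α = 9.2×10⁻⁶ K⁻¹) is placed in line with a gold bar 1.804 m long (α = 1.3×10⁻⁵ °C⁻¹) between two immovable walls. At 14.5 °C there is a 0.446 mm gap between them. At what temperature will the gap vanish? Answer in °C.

T = 30.4 °C

α₁L₁ = 4.64324×10⁻⁶ m/K, α₂L₂ = 2.3452×10⁻⁵ m/K → total 2.809524×10⁻⁵ m/K
ΔT = g/(α₁L₁+α₂L₂) = 4.46×10⁻⁴ / 2.809524×10⁻⁵ = 15.875 K
T = 14.5 + 15.875 = 30.375 °C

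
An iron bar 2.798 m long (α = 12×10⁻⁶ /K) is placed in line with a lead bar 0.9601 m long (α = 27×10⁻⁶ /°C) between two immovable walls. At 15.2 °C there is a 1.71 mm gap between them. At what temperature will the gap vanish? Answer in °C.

Gap closes when ΔL₁ + ΔL₂ = 1.71 mm = 1.71×10⁻³ m
(α₁L₁ + α₂L₂)ΔT = g
α₁L₁ + α₂L₂ = 12×10⁻⁶×2.798 + 27×10⁻⁶×0.9601 = 5.94987×10⁻⁵ m/K
ΔT = 1.71×10⁻³ / 5.94987×10⁻⁵ = 28.740 K
T = 15.2 + 28.740 = 43.940 °C

T = 43.9 °C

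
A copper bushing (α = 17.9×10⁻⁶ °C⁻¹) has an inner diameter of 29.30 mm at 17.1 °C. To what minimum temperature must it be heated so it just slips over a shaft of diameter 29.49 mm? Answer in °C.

T = 379 °C

Required Δd = 29.49 − 29.30 = 0.19 mm
Δd = αd₀ΔT ⇒ ΔT = Δd/(αd₀) = 0.19 / (17.9×10⁻⁶ × 29.30) = 362.27 K
T_min = 17.1 + 362.27 = 379.37 °C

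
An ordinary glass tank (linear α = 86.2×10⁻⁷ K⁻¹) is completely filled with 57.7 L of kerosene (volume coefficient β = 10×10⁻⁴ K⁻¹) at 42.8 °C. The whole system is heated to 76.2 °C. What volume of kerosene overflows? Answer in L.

1.88 L

The tank also expands: β_container ≈ 3α = 2.586×10⁻⁵ /K
Net overflow = V₀(β_liq − 3α_cont)ΔT
β − 3α = 1.00×10⁻³ − 2.586×10⁻⁵ = 9.7414×10⁻⁴ /K; ΔT = 33.4 K
ΔV = 57.7 × 9.7414×10⁻⁴ × 33.4 = 1.88 L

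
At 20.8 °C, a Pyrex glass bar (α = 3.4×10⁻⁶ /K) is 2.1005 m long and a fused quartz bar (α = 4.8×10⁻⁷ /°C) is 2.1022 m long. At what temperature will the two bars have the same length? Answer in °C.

L₁(1 + α₁ΔT) = L₂(1 + α₂ΔT) ⇒ ΔT = (L₂ − L₁)/(α₁L₁ − α₂L₂)
L₂ − L₁ = 2.1022 − 2.1005 = 1.70×10⁻³ m
α₁L₁ − α₂L₂ = 3.4×10⁻⁶×2.1005 − 4.8×10⁻⁷×2.1022 = 6.132644×10⁻⁶ m/K
ΔT = 1.70×10⁻³ / 6.132644×10⁻⁶ = 277.205 K
T = 20.8 + 277.205 = 298.005 °C

T = 298.0 °C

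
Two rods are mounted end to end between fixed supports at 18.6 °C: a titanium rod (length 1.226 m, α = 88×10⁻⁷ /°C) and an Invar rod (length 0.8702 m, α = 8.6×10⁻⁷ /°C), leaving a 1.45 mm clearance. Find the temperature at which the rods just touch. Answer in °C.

α₁L₁ = 1.07888×10⁻⁵ m/K, α₂L₂ = 7.48372×10⁻⁷ m/K → total 1.1537172×10⁻⁵ m/K
ΔT = g/(α₁L₁+α₂L₂) = 1.45×10⁻³ / 1.1537172×10⁻⁵ = 125.68 K
T = 18.6 + 125.68 = 144.28 °C

T = 144 °C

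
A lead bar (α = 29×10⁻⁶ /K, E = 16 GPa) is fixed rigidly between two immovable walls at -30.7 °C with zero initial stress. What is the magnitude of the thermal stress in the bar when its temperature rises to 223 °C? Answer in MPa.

σ = 118 MPa

Fully constrained: the free strain ε = αΔT is blocked, so σ = Eε = EαΔT.
|ΔT| = 253.7 K
σ = 16.0×10⁹ × 29×10⁻⁶ × 253.7 = 1.18×10⁸ Pa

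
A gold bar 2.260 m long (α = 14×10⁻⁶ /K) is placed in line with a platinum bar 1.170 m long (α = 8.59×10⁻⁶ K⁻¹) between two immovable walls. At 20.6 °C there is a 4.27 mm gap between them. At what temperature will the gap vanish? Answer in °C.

T = 123 °C

Gap closes when ΔL₁ + ΔL₂ = 4.27 mm = 4.27×10⁻³ m
(α₁L₁ + α₂L₂)ΔT = g
α₁L₁ + α₂L₂ = 14×10⁻⁶×2.260 + 8.59×10⁻⁶×1.170 = 4.16903×10⁻⁵ m/K
ΔT = 4.27×10⁻³ / 4.16903×10⁻⁵ = 102.42 K
T = 20.6 + 102.42 = 123.02 °C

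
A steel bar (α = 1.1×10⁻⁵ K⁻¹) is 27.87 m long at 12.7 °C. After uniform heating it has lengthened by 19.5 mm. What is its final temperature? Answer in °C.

ΔL = αL₀ΔT ⇒ ΔT = ΔL / (αL₀)
ΔT = 19.5×10⁻³ m / (1.1×10⁻⁵ × 27.87 m) = 63.607 K
T = 12.7 + 63.607 = 76.307 °C

T = 76.3 °C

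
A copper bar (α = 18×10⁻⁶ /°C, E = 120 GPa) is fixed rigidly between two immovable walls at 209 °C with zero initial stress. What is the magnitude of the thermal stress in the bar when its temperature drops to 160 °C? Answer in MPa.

Fully constrained: the free strain ε = αΔT is blocked, so σ = Eε = EαΔT.
|ΔT| = 49 K
σ = 120×10⁹ × 18×10⁻⁶ × 49 = 1.06×10⁸ Pa

σ = 106 MPa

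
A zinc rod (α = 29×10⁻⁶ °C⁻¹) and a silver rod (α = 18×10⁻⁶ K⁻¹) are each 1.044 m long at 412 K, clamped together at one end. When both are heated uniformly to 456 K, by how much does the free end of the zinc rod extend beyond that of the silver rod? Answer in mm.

ΔT = 44 K
zinc: ΔL = 29×10⁻⁶ × 1.044 m × 44 = 1.3321×10⁻³ m = 1.3321 mm
silver: ΔL = 18×10⁻⁶ × 1.044 m × 44 = 8.2685×10⁻⁴ m = 0.82685 mm
difference = 1.3321 − 0.82685 = 0.50525 mm

0.505 mm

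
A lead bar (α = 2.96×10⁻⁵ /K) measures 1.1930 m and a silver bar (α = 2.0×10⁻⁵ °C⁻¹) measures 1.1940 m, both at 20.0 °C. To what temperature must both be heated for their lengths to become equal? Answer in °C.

T = 107.5 °C

L₁(1 + α₁ΔT) = L₂(1 + α₂ΔT) ⇒ ΔT = (L₂ − L₁)/(α₁L₁ − α₂L₂)
L₂ − L₁ = 1.1940 − 1.1930 = 1.00×10⁻³ m
α₁L₁ − α₂L₂ = 2.96×10⁻⁵×1.1930 − 2.0×10⁻⁵×1.1940 = 1.14328×10⁻⁵ m/K
ΔT = 1.00×10⁻³ / 1.14328×10⁻⁵ = 87.468 K
T = 20.0 + 87.468 = 107.468 °C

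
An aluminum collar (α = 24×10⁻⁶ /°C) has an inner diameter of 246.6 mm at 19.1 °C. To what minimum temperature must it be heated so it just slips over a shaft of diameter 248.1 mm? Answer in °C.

T = 273 °C

Required Δd = 248.1 − 246.6 = 1.5 mm
Δd = αd₀ΔT ⇒ ΔT = Δd/(αd₀) = 1.5 / (24×10⁻⁶ × 246.6) = 253.45 K
T_min = 19.1 + 253.45 = 272.55 °C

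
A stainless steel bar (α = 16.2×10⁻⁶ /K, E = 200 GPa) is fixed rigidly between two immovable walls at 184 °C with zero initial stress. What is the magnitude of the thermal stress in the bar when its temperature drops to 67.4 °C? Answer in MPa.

σ = 378 MPa

Fully constrained: the free strain ε = αΔT is blocked, so σ = Eε = EαΔT.
|ΔT| = 116.6 K
σ = 200×10⁹ × 16.2×10⁻⁶ × 116.6 = 3.78×10⁸ Pa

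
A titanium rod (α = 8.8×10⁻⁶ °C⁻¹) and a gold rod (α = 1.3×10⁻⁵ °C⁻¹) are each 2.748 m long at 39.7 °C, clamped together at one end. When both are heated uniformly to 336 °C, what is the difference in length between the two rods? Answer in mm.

ΔT = 296.3 K
titanium: ΔL = 8.8×10⁻⁶ × 2.748 m × 296.3 = 7.1652×10⁻³ m = 7.1652 mm
gold: ΔL = 1.3×10⁻⁵ × 2.748 m × 296.3 = 1.0585×10⁻² m = 10.585 mm
difference = 10.585 − 7.1652 = 3.4198 mm

3.42 mm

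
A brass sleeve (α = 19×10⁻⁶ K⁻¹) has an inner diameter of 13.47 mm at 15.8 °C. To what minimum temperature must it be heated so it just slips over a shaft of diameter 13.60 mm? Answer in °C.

T = 524 °C

Required Δd = 13.60 − 13.47 = 0.13 mm
Δd = αd₀ΔT ⇒ ΔT = Δd/(αd₀) = 0.13 / (19×10⁻⁶ × 13.47) = 507.95 K
T_min = 15.8 + 507.95 = 523.75 °C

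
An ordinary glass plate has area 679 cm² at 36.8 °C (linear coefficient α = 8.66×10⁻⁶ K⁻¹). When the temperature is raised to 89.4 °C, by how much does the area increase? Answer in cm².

Area coefficient ≈ 2α; |ΔT| = 52.6 K
ΔA = 2αA₀ΔT = 2(8.66×10⁻⁶)(679)(52.6) = 0.619 cm²

ΔA = 0.619 cm²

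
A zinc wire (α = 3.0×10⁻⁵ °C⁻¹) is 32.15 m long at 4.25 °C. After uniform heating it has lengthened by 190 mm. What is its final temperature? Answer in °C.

T = 201 °C

ΔL = αL₀ΔT ⇒ ΔT = ΔL / (αL₀)
ΔT = 190×10⁻³ m / (3.0×10⁻⁵ × 32.15 m) = 196.99 K
T = 4.25 + 196.99 = 201.24 °C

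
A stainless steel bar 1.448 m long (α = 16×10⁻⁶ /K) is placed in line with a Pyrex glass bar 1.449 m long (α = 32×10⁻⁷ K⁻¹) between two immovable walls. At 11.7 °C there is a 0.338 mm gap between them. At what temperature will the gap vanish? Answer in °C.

T = 23.9 °C

Gap closes when ΔL₁ + ΔL₂ = 0.338 mm = 3.38×10⁻⁴ m
(α₁L₁ + α₂L₂)ΔT = g
α₁L₁ + α₂L₂ = 16×10⁻⁶×1.448 + 32×10⁻⁷×1.449 = 2.78048×10⁻⁵ m/K
ΔT = 3.38×10⁻⁴ / 2.78048×10⁻⁵ = 12.156 K
T = 11.7 + 12.156 = 23.856 °C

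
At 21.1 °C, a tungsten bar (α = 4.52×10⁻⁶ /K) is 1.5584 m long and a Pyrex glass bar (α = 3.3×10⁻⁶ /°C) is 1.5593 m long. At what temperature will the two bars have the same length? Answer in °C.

Equal length when α₁L₁ΔT − α₂L₂ΔT = L₂ − L₁ = 9.00×10⁻⁴ m
α₁L₁ = 7.043968×10⁻⁶, α₂L₂ = 5.14569×10⁻⁶ → Δ(αL) = 1.898278×10⁻⁶ m/K
ΔT = 9.00×10⁻⁴ / 1.898278×10⁻⁶ = 474.114 K, so T = 21.1 + 474.114 = 495.214 °C

T = 495.2 °C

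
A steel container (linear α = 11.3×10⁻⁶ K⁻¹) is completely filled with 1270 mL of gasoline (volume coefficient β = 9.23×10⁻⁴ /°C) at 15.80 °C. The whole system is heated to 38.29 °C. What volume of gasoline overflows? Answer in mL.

The container also expands: β_container ≈ 3α = 3.39×10⁻⁵ /K
Net overflow = V₀(β_liq − 3α_cont)ΔT
β − 3α = 9.23×10⁻⁴ − 3.39×10⁻⁵ = 8.891×10⁻⁴ /K; ΔT = 22.49 K
ΔV = 1270 × 8.891×10⁻⁴ × 22.49 = 25.4 mL

25.4 mL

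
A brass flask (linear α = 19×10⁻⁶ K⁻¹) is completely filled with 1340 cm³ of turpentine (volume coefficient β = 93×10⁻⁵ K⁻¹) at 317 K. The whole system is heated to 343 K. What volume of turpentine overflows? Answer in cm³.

30.4 cm³

The flask also expands: β_container ≈ 3α = 5.7×10⁻⁵ /K
Net overflow = V₀(β_liq − 3α_cont)ΔT
β − 3α = 9.30×10⁻⁴ − 5.7×10⁻⁵ = 8.73×10⁻⁴ /K; ΔT = 26 K
ΔV = 1340 × 8.73×10⁻⁴ × 26 = 30.4 cm³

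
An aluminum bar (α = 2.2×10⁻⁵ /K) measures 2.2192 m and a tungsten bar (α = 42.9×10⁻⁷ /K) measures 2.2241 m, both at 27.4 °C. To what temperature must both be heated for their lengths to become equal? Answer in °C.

T = 152.1 °C

Equal length when α₁L₁ΔT − α₂L₂ΔT = L₂ − L₁ = 4.90×10⁻³ m
α₁L₁ = 4.88224×10⁻⁵, α₂L₂ = 9.541389×10⁻⁶ → Δ(αL) = 3.9281011×10⁻⁵ m/K
ΔT = 4.90×10⁻³ / 3.9281011×10⁻⁵ = 124.742 K, so T = 27.4 + 124.742 = 152.142 °C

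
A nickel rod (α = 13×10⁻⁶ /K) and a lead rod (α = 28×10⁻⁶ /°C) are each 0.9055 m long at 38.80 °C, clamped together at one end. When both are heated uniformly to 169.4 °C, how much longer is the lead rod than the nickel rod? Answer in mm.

1.77 mm

ΔT = 130.60 K
nickel: ΔL = 13×10⁻⁶ × 0.9055 m × 130.60 = 1.5374×10⁻³ m = 1.5374 mm
lead: ΔL = 28×10⁻⁶ × 0.9055 m × 130.60 = 3.3112×10⁻³ m = 3.3112 mm
difference = 3.3112 − 1.5374 = 1.7738 mm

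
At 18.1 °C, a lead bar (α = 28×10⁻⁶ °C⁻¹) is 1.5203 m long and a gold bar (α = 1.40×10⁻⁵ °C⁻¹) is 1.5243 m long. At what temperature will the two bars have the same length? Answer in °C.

T = 206.5 °C

Equal length when α₁L₁ΔT − α₂L₂ΔT = L₂ − L₁ = 4.00×10⁻³ m
α₁L₁ = 4.25684×10⁻⁵, α₂L₂ = 2.13402×10⁻⁵ → Δ(αL) = 2.12282×10⁻⁵ m/K
ΔT = 4.00×10⁻³ / 2.12282×10⁻⁵ = 188.429 K, so T = 18.1 + 188.429 = 206.529 °C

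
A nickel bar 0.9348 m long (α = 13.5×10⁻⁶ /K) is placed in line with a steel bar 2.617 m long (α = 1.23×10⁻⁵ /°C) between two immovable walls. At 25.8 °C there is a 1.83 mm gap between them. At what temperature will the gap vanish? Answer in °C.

Gap closes when ΔL₁ + ΔL₂ = 1.83 mm = 1.83×10⁻³ m
(α₁L₁ + α₂L₂)ΔT = g
α₁L₁ + α₂L₂ = 13.5×10⁻⁶×0.9348 + 1.23×10⁻⁵×2.617 = 4.48089×10⁻⁵ m/K
ΔT = 1.83×10⁻³ / 4.48089×10⁻⁵ = 40.840 K
T = 25.8 + 40.840 = 66.640 °C

T = 66.6 °C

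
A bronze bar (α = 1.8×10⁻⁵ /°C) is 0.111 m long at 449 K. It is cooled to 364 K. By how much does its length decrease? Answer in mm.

ΔL = 0.170 mm

|ΔT| = |364 − 449| = 85 K
ΔL = αL₀ΔT = (1.8×10⁻⁵)(0.111)(85) = 1.70×10⁻⁴ m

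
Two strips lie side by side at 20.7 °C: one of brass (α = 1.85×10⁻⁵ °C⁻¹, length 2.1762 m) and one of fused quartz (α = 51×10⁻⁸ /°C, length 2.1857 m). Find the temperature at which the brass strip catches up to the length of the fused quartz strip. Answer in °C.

Equal length when α₁L₁ΔT − α₂L₂ΔT = L₂ − L₁ = 9.50×10⁻³ m
α₁L₁ = 4.02597×10⁻⁵, α₂L₂ = 1.114707×10⁻⁶ → Δ(αL) = 3.9144993×10⁻⁵ m/K
ΔT = 9.50×10⁻³ / 3.9144993×10⁻⁵ = 242.687 K, so T = 20.7 + 242.687 = 263.387 °C

T = 263.4 °C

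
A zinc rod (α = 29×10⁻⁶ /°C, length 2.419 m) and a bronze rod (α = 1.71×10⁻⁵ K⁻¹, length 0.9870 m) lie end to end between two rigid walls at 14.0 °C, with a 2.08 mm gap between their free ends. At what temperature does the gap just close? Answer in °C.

Gap closes when ΔL₁ + ΔL₂ = 2.08 mm = 2.08×10⁻³ m
(α₁L₁ + α₂L₂)ΔT = g
α₁L₁ + α₂L₂ = 29×10⁻⁶×2.419 + 1.71×10⁻⁵×0.9870 = 8.70287×10⁻⁵ m/K
ΔT = 2.08×10⁻³ / 8.70287×10⁻⁵ = 23.900 K
T = 14.0 + 23.900 = 37.900 °C

T = 37.9 °C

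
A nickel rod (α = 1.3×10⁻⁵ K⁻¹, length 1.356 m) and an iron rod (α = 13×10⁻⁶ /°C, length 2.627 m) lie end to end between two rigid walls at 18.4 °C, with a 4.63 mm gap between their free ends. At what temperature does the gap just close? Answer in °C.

T = 108 °C

Gap closes when ΔL₁ + ΔL₂ = 4.63 mm = 4.63×10⁻³ m
(α₁L₁ + α₂L₂)ΔT = g
α₁L₁ + α₂L₂ = 1.3×10⁻⁵×1.356 + 13×10⁻⁶×2.627 = 5.1779×10⁻⁵ m/K
ΔT = 4.63×10⁻³ / 5.1779×10⁻⁵ = 89.42 K
T = 18.4 + 89.42 = 107.82 °C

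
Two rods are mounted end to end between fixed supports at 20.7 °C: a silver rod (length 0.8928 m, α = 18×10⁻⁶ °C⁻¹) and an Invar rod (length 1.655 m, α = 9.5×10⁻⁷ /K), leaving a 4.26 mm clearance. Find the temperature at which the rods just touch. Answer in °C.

T = 262 °C

Gap closes when ΔL₁ + ΔL₂ = 4.26 mm = 4.26×10⁻³ m
(α₁L₁ + α₂L₂)ΔT = g
α₁L₁ + α₂L₂ = 18×10⁻⁶×0.8928 + 9.5×10⁻⁷×1.655 = 1.764265×10⁻⁵ m/K
ΔT = 4.26×10⁻³ / 1.764265×10⁻⁵ = 241.46 K
T = 20.7 + 241.46 = 262.16 °C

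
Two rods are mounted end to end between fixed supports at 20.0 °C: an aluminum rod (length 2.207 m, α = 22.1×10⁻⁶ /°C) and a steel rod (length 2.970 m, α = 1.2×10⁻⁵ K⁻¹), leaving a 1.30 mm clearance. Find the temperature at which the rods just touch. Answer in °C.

Gap closes when ΔL₁ + ΔL₂ = 1.30 mm = 1.30×10⁻³ m
(α₁L₁ + α₂L₂)ΔT = g
α₁L₁ + α₂L₂ = 22.1×10⁻⁶×2.207 + 1.2×10⁻⁵×2.970 = 8.44147×10⁻⁵ m/K
ΔT = 1.30×10⁻³ / 8.44147×10⁻⁵ = 15.400 K
T = 20.0 + 15.400 = 35.400 °C

T = 35.4 °C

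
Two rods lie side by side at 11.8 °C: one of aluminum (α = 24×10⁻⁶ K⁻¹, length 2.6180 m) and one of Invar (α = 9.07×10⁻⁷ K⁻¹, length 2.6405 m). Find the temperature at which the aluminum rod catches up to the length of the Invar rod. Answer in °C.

T = 384.1 °C

Equal length when α₁L₁ΔT − α₂L₂ΔT = L₂ − L₁ = 2.25×10⁻² m
α₁L₁ = 6.2832×10⁻⁵, α₂L₂ = 2.3949335×10⁻⁶ → Δ(αL) = 6.04370665×10⁻⁵ m/K
ΔT = 2.25×10⁻² / 6.04370665×10⁻⁵ = 372.288 K, so T = 11.8 + 372.288 = 384.088 °C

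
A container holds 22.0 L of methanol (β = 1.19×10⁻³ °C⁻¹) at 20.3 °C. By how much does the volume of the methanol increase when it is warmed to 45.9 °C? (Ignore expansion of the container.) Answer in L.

|ΔT| = |45.9 − 20.3| = 25.6 K
ΔV = βV₀ΔT = (1.19×10⁻³)(22.0)(25.6) = 0.670 L

ΔV = 0.670 L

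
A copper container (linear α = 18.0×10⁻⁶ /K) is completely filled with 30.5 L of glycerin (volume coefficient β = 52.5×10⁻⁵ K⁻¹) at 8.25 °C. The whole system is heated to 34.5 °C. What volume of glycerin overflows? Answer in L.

The container also expands: β_container ≈ 3α = 5.4×10⁻⁵ /K
Net overflow = V₀(β_liq − 3α_cont)ΔT
β − 3α = 5.25×10⁻⁴ − 5.4×10⁻⁵ = 4.71×10⁻⁴ /K; ΔT = 26.25 K
ΔV = 30.5 × 4.71×10⁻⁴ × 26.25 = 0.377 L

0.377 L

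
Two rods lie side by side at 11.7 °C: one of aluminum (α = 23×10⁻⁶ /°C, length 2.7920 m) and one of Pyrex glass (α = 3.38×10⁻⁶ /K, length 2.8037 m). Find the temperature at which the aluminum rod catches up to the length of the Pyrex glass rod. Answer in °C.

T = 225.4 °C

Equal length when α₁L₁ΔT − α₂L₂ΔT = L₂ − L₁ = 1.17×10⁻² m
α₁L₁ = 6.4216×10⁻⁵, α₂L₂ = 9.476506×10⁻⁶ → Δ(αL) = 5.4739494×10⁻⁵ m/K
ΔT = 1.17×10⁻² / 5.4739494×10⁻⁵ = 213.740 K, so T = 11.7 + 213.740 = 225.440 °C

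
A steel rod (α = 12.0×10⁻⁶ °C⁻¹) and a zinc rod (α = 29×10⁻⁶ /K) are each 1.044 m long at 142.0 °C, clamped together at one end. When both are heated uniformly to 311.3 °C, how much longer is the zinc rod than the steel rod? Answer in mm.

ΔT = 169.3 K
steel: ΔL = 12.0×10⁻⁶ × 1.044 m × 169.3 = 2.1210×10⁻³ m = 2.1210 mm
zinc: ΔL = 29×10⁻⁶ × 1.044 m × 169.3 = 5.1257×10⁻³ m = 5.1257 mm
difference = 5.1257 − 2.1210 = 3.0047 mm

3.00 mm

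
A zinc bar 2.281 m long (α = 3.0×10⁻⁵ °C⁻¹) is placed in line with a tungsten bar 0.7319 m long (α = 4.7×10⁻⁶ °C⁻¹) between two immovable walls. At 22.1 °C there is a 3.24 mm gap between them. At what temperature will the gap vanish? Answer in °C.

Gap closes when ΔL₁ + ΔL₂ = 3.24 mm = 3.24×10⁻³ m
(α₁L₁ + α₂L₂)ΔT = g
α₁L₁ + α₂L₂ = 3.0×10⁻⁵×2.281 + 4.7×10⁻⁶×0.7319 = 7.186993×10⁻⁵ m/K
ΔT = 3.24×10⁻³ / 7.186993×10⁻⁵ = 45.081 K
T = 22.1 + 45.081 = 67.181 °C

T = 67.2 °C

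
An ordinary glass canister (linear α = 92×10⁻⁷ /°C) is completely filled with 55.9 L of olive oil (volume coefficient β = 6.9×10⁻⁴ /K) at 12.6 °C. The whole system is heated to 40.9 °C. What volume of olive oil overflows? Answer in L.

The canister also expands: β_container ≈ 3α = 2.76×10⁻⁵ /K
Net overflow = V₀(β_liq − 3α_cont)ΔT
β − 3α = 6.90×10⁻⁴ − 2.76×10⁻⁵ = 6.624×10⁻⁴ /K; ΔT = 28.3 K
ΔV = 55.9 × 6.624×10⁻⁴ × 28.3 = 1.05 L

1.05 L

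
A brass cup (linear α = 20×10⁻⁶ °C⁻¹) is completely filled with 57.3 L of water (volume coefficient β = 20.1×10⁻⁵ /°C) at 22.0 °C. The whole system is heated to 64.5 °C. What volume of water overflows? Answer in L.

The cup also expands: β_container ≈ 3α = 6.0×10⁻⁵ /K
Net overflow = V₀(β_liq − 3α_cont)ΔT
β − 3α = 2.01×10⁻⁴ − 6.0×10⁻⁵ = 1.41×10⁻⁴ /K; ΔT = 42.5 K
ΔV = 57.3 × 1.41×10⁻⁴ × 42.5 = 0.343 L

0.343 L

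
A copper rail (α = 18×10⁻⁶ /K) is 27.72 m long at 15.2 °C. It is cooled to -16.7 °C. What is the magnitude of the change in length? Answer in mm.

|ΔT| = |-16.7 − 15.2| = 31.9 K
ΔL = αL₀ΔT = (18×10⁻⁶)(27.72)(31.9) = 1.59×10⁻² m

ΔL = 15.9 mm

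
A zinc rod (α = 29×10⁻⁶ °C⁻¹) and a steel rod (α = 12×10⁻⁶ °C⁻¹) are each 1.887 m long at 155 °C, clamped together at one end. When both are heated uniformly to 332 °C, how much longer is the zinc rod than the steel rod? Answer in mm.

ΔT = 177 K
zinc: ΔL = 29×10⁻⁶ × 1.887 m × 177 = 9.6860×10⁻³ m = 9.6860 mm
steel: ΔL = 12×10⁻⁶ × 1.887 m × 177 = 4.0080×10⁻³ m = 4.0080 mm
difference = 9.6860 − 4.0080 = 5.678 mm

5.68 mm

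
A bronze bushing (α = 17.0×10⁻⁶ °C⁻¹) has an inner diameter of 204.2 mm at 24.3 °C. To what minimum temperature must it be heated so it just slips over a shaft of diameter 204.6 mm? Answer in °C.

T = 140 °C

Required Δd = 204.6 − 204.2 = 0.4 mm
Δd = αd₀ΔT ⇒ ΔT = Δd/(αd₀) = 0.4 / (17.0×10⁻⁶ × 204.2) = 115.23 K
T_min = 24.3 + 115.23 = 139.53 °C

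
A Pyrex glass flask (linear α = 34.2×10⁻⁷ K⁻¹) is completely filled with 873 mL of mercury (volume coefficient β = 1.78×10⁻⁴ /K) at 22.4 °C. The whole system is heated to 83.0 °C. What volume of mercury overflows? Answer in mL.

8.87 mL

The flask also expands: β_container ≈ 3α = 1.026×10⁻⁵ /K
Net overflow = V₀(β_liq − 3α_cont)ΔT
β − 3α = 1.78×10⁻⁴ − 1.026×10⁻⁵ = 1.6774×10⁻⁴ /K; ΔT = 60.6 K
ΔV = 873 × 1.6774×10⁻⁴ × 60.6 = 8.87 mL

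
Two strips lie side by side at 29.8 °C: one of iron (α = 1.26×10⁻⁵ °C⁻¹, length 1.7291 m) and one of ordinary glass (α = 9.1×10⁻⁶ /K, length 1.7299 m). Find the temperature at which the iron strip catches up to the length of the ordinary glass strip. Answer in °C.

Equal length when α₁L₁ΔT − α₂L₂ΔT = L₂ − L₁ = 8.00×10⁻⁴ m
α₁L₁ = 2.178666×10⁻⁵, α₂L₂ = 1.574209×10⁻⁵ → Δ(αL) = 6.04457×10⁻⁶ m/K
ΔT = 8.00×10⁻⁴ / 6.04457×10⁻⁶ = 132.350 K, so T = 29.8 + 132.350 = 162.150 °C

T = 162.2 °C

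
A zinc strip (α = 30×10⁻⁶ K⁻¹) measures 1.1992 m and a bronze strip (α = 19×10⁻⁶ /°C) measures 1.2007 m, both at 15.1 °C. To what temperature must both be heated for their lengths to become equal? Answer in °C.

T = 129.1 °C

Equal length when α₁L₁ΔT − α₂L₂ΔT = L₂ − L₁ = 1.50×10⁻³ m
α₁L₁ = 3.5976×10⁻⁵, α₂L₂ = 2.28133×10⁻⁵ → Δ(αL) = 1.31627×10⁻⁵ m/K
ΔT = 1.50×10⁻³ / 1.31627×10⁻⁵ = 113.958 K, so T = 15.1 + 113.958 = 129.058 °C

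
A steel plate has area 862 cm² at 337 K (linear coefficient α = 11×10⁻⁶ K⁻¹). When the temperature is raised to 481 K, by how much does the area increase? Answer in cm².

ΔA = 2.73 cm²

Area coefficient ≈ 2α; |ΔT| = 144 K
ΔA = 2αA₀ΔT = 2(11×10⁻⁶)(862)(144) = 2.73 cm²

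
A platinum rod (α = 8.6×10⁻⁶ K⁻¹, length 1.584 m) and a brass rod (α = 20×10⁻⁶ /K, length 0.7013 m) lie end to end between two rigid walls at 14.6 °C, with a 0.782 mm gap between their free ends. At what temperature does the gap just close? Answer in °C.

T = 42.9 °C

α₁L₁ = 1.36224×10⁻⁵ m/K, α₂L₂ = 1.4026×10⁻⁵ m/K → total 2.76484×10⁻⁵ m/K
ΔT = g/(α₁L₁+α₂L₂) = 7.82×10⁻⁴ / 2.76484×10⁻⁵ = 28.284 K
T = 14.6 + 28.284 = 42.884 °C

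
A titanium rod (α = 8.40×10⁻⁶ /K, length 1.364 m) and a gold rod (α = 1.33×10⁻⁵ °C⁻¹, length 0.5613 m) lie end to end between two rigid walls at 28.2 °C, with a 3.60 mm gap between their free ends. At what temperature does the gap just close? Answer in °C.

Gap closes when ΔL₁ + ΔL₂ = 3.60 mm = 3.60×10⁻³ m
(α₁L₁ + α₂L₂)ΔT = g
α₁L₁ + α₂L₂ = 8.40×10⁻⁶×1.364 + 1.33×10⁻⁵×0.5613 = 1.892289×10⁻⁵ m/K
ΔT = 3.60×10⁻³ / 1.892289×10⁻⁵ = 190.25 K
T = 28.2 + 190.25 = 218.45 °C

T = 218 °C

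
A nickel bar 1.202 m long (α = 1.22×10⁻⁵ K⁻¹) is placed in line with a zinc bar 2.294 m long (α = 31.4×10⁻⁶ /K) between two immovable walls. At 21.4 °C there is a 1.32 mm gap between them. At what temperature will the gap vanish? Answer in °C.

T = 36.6 °C

Gap closes when ΔL₁ + ΔL₂ = 1.32 mm = 1.32×10⁻³ m
(α₁L₁ + α₂L₂)ΔT = g
α₁L₁ + α₂L₂ = 1.22×10⁻⁵×1.202 + 31.4×10⁻⁶×2.294 = 8.6696×10⁻⁵ m/K
ΔT = 1.32×10⁻³ / 8.6696×10⁻⁵ = 15.226 K
T = 21.4 + 15.226 = 36.626 °C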